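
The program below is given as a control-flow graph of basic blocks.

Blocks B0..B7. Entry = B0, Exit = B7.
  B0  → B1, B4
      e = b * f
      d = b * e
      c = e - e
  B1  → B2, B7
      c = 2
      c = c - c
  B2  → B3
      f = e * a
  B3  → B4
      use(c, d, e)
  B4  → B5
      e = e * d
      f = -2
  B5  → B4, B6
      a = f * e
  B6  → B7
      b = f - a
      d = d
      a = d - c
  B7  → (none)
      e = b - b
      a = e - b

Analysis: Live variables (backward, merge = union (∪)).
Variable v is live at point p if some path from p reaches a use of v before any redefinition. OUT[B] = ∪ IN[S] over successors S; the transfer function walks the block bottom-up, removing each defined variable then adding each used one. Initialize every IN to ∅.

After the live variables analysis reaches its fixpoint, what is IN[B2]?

Converged values:
  B0:   IN={a, b, f}   OUT={a, b, c, d, e}
  B1:   IN={a, b, d, e}   OUT={a, b, c, d, e}
  B2:   IN={a, c, d, e}   OUT={c, d, e}
  B3:   IN={c, d, e}   OUT={c, d, e}
  B4:   IN={c, d, e}   OUT={c, d, e, f}
  B5:   IN={c, d, e, f}   OUT={a, c, d, e, f}
  B6:   IN={a, c, d, f}   OUT={b}
  B7:   IN={b}   OUT={}

Merge at B2: OUT[B2] = IN[B3] = {c, d, e}
Applying B2's transfer function to that OUT value gives IN[B2] (row B2 above).

Answer: {a, c, d, e}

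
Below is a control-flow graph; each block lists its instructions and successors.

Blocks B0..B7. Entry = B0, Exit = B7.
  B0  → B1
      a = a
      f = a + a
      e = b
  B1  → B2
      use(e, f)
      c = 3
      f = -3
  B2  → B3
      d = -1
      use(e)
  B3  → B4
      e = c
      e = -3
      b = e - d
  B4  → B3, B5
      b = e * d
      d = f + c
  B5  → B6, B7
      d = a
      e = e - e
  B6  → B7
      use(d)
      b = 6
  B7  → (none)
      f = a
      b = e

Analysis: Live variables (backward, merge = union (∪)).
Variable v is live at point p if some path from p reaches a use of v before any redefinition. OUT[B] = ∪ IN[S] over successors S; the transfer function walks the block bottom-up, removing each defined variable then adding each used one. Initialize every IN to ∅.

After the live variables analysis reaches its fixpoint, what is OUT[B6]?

Answer: {a, e}

Derivation:
Fixpoint table:
  B0: | IN={a, b} | OUT={a, e, f}
  B1: | IN={a, e, f} | OUT={a, c, e, f}
  B2: | IN={a, c, e, f} | OUT={a, c, d, f}
  B3: | IN={a, c, d, f} | OUT={a, c, d, e, f}
  B4: | IN={a, c, d, e, f} | OUT={a, c, d, e, f}
  B5: | IN={a, e} | OUT={a, d, e}
  B6: | IN={a, d, e} | OUT={a, e}
  B7: | IN={a, e} | OUT={}

Merge at B6: OUT[B6] = IN[B7] = {a, e}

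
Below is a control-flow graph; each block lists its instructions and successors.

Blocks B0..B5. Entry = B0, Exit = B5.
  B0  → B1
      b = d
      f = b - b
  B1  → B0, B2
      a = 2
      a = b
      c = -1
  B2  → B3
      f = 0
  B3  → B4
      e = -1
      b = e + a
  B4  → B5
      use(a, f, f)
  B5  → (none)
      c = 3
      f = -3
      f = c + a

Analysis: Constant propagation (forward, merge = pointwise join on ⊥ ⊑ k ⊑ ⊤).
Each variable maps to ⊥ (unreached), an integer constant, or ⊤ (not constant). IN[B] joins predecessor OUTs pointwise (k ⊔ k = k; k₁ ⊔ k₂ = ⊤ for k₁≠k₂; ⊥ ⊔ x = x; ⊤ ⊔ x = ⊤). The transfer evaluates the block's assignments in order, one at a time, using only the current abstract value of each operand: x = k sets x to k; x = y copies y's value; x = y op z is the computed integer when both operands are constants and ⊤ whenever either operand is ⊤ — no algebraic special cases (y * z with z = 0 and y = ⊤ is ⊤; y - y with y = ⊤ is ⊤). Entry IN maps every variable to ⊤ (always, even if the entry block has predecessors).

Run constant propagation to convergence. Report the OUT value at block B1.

Answer: {a: ⊤, b: ⊤, c: -1, d: ⊤, e: ⊤, f: ⊤}

Working:
Converged values:
  B0: | IN=(all ⊤) | OUT=(all ⊤)
  B1: | IN=(all ⊤) | OUT={c:-1; rest ⊤}
  B2: | IN={c:-1; rest ⊤} | OUT={c:-1, f:0; rest ⊤}
  B3: | IN={c:-1, f:0; rest ⊤} | OUT={c:-1, e:-1, f:0; rest ⊤}
  B4: | IN={c:-1, e:-1, f:0; rest ⊤} | OUT={c:-1, e:-1, f:0; rest ⊤}
  B5: | IN={c:-1, e:-1, f:0; rest ⊤} | OUT={c:3, e:-1; rest ⊤}

Merge at B1: IN[B1] = OUT[B0] = {a: ⊤, b: ⊤, c: ⊤, d: ⊤, e: ⊤, f: ⊤}
Applying B1's transfer function to that IN value gives OUT[B1] (row B1 above).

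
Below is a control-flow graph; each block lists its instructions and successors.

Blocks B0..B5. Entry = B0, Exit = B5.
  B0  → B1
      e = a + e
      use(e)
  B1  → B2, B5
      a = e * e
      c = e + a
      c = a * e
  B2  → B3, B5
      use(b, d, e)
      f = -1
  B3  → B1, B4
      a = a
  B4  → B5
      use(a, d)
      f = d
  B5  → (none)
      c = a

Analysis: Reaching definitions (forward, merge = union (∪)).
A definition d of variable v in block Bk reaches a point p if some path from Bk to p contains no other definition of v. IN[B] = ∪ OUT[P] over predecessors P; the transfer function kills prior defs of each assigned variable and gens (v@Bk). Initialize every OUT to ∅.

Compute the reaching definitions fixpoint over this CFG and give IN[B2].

Answer: {a@B1, c@B1, e@B0, f@B2}

Working:
Fixpoint table:
  B0: | IN={} | OUT={e@B0}
  B1: | IN={a@B3, c@B1, e@B0, f@B2} | OUT={a@B1, c@B1, e@B0, f@B2}
  B2: | IN={a@B1, c@B1, e@B0, f@B2} | OUT={a@B1, c@B1, e@B0, f@B2}
  B3: | IN={a@B1, c@B1, e@B0, f@B2} | OUT={a@B3, c@B1, e@B0, f@B2}
  B4: | IN={a@B3, c@B1, e@B0, f@B2} | OUT={a@B3, c@B1, e@B0, f@B4}
  B5: | IN={a@B1, a@B3, c@B1, e@B0, f@B2, f@B4} | OUT={a@B1, a@B3, c@B5, e@B0, f@B2, f@B4}

Merge at B2: IN[B2] = OUT[B1] = {a@B1, c@B1, e@B0, f@B2}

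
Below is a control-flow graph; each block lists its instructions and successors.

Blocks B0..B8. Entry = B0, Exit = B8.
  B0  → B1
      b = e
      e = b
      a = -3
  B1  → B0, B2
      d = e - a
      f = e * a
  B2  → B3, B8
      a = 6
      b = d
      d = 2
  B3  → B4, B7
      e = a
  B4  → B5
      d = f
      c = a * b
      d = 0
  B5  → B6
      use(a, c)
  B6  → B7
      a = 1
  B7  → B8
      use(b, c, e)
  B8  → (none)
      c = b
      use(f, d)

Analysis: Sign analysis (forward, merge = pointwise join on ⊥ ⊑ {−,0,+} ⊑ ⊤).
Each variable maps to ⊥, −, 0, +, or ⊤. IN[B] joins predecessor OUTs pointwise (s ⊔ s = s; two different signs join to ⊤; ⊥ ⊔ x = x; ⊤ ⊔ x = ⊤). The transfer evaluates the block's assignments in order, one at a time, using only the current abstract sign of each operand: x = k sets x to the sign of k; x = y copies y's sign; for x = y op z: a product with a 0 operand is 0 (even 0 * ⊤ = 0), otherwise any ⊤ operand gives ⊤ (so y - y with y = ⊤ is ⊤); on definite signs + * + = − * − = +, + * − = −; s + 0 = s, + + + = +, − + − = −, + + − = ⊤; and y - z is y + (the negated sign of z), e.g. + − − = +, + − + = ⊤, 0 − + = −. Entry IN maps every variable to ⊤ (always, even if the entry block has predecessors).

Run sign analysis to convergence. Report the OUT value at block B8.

Answer: {a: +, b: ⊤, c: ⊤, d: ⊤, e: ⊤, f: ⊤}

Working:
Fixpoint table:
  B0:  IN=(all ⊤)  OUT={a:-; rest ⊤}
  B1:  IN={a:-; rest ⊤}  OUT={a:-; rest ⊤}
  B2:  IN={a:-; rest ⊤}  OUT={a:+, d:+; rest ⊤}
  B3:  IN={a:+, d:+; rest ⊤}  OUT={a:+, d:+, e:+; rest ⊤}
  B4:  IN={a:+, d:+, e:+; rest ⊤}  OUT={a:+, d:0, e:+; rest ⊤}
  B5:  IN={a:+, d:0, e:+; rest ⊤}  OUT={a:+, d:0, e:+; rest ⊤}
  B6:  IN={a:+, d:0, e:+; rest ⊤}  OUT={a:+, d:0, e:+; rest ⊤}
  B7:  IN={a:+, e:+; rest ⊤}  OUT={a:+, e:+; rest ⊤}
  B8:  IN={a:+; rest ⊤}  OUT={a:+; rest ⊤}

Merge at B8: IN[B8] = OUT[B2] ⊔ OUT[B7] = {a: +, b: ⊤, c: ⊤, d: ⊤, e: ⊤, f: ⊤}
Applying B8's transfer function to that IN value gives OUT[B8] (row B8 above).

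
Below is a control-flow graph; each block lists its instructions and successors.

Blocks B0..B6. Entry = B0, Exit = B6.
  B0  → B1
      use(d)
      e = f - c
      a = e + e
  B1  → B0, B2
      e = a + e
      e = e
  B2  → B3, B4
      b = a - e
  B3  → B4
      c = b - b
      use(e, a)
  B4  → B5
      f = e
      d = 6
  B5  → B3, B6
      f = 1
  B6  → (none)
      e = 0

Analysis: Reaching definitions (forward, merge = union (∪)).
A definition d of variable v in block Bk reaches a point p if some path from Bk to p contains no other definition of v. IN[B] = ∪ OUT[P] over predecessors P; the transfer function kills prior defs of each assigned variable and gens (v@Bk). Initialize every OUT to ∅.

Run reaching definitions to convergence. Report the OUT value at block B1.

Answer: {a@B0, e@B1}

Working:
Per-block solution:
  B0:   IN={a@B0, e@B1}   OUT={a@B0, e@B0}
  B1:   IN={a@B0, e@B0}   OUT={a@B0, e@B1}
  B2:   IN={a@B0, e@B1}   OUT={a@B0, b@B2, e@B1}
  B3:   IN={a@B0, b@B2, c@B3, d@B4, e@B1, f@B5}   OUT={a@B0, b@B2, c@B3, d@B4, e@B1, f@B5}
  B4:   IN={a@B0, b@B2, c@B3, d@B4, e@B1, f@B5}   OUT={a@B0, b@B2, c@B3, d@B4, e@B1, f@B4}
  B5:   IN={a@B0, b@B2, c@B3, d@B4, e@B1, f@B4}   OUT={a@B0, b@B2, c@B3, d@B4, e@B1, f@B5}
  B6:   IN={a@B0, b@B2, c@B3, d@B4, e@B1, f@B5}   OUT={a@B0, b@B2, c@B3, d@B4, e@B6, f@B5}

Merge at B1: IN[B1] = OUT[B0] = {a@B0, e@B0}
Applying B1's transfer function to that IN value gives OUT[B1] (row B1 above).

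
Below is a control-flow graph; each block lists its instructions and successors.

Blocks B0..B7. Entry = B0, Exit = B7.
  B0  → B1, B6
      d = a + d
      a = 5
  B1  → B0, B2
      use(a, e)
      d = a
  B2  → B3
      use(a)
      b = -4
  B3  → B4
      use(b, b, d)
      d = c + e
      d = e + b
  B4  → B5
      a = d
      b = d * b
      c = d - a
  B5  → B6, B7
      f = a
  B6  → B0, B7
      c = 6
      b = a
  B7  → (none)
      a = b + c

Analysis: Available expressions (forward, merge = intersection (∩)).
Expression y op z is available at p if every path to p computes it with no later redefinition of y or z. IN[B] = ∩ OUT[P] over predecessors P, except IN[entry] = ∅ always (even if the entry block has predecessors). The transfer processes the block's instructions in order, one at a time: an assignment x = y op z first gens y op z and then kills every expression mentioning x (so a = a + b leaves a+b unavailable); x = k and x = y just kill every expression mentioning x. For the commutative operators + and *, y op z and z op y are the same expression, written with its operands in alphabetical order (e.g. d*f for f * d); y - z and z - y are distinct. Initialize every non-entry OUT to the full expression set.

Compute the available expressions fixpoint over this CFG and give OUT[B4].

Answer: {d-a}

Working:
Fixpoint table:
  B0:  IN={}  OUT={}
  B1:  IN={}  OUT={}
  B2:  IN={}  OUT={}
  B3:  IN={}  OUT={b+e, c+e}
  B4:  IN={b+e, c+e}  OUT={d-a}
  B5:  IN={d-a}  OUT={d-a}
  B6:  IN={}  OUT={}
  B7:  IN={}  OUT={b+c}

Merge at B4: IN[B4] = OUT[B3] = {b+e, c+e}
Applying B4's transfer function to that IN value gives OUT[B4] (row B4 above).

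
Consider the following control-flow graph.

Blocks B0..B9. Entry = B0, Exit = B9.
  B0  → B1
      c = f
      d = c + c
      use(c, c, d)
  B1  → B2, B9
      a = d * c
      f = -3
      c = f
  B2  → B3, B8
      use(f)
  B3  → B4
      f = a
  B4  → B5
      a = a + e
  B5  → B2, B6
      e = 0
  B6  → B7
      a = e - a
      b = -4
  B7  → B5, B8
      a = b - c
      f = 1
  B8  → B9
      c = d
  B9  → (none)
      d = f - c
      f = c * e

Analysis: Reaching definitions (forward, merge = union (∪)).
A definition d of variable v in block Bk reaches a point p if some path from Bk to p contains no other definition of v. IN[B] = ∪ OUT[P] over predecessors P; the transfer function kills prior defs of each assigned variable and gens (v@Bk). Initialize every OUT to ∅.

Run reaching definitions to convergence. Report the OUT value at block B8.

Fixpoint table:
  B0:   IN={}   OUT={c@B0, d@B0}
  B1:   IN={c@B0, d@B0}   OUT={a@B1, c@B1, d@B0, f@B1}
  B2:   IN={a@B1, a@B4, a@B7, b@B6, c@B1, d@B0, e@B5, f@B1, f@B3, f@B7}   OUT={a@B1, a@B4, a@B7, b@B6, c@B1, d@B0, e@B5, f@B1, f@B3, f@B7}
  B3:   IN={a@B1, a@B4, a@B7, b@B6, c@B1, d@B0, e@B5, f@B1, f@B3, f@B7}   OUT={a@B1, a@B4, a@B7, b@B6, c@B1, d@B0, e@B5, f@B3}
  B4:   IN={a@B1, a@B4, a@B7, b@B6, c@B1, d@B0, e@B5, f@B3}   OUT={a@B4, b@B6, c@B1, d@B0, e@B5, f@B3}
  B5:   IN={a@B4, a@B7, b@B6, c@B1, d@B0, e@B5, f@B3, f@B7}   OUT={a@B4, a@B7, b@B6, c@B1, d@B0, e@B5, f@B3, f@B7}
  B6:   IN={a@B4, a@B7, b@B6, c@B1, d@B0, e@B5, f@B3, f@B7}   OUT={a@B6, b@B6, c@B1, d@B0, e@B5, f@B3, f@B7}
  B7:   IN={a@B6, b@B6, c@B1, d@B0, e@B5, f@B3, f@B7}   OUT={a@B7, b@B6, c@B1, d@B0, e@B5, f@B7}
  B8:   IN={a@B1, a@B4, a@B7, b@B6, c@B1, d@B0, e@B5, f@B1, f@B3, f@B7}   OUT={a@B1, a@B4, a@B7, b@B6, c@B8, d@B0, e@B5, f@B1, f@B3, f@B7}
  B9:   IN={a@B1, a@B4, a@B7, b@B6, c@B1, c@B8, d@B0, e@B5, f@B1, f@B3, f@B7}   OUT={a@B1, a@B4, a@B7, b@B6, c@B1, c@B8, d@B9, e@B5, f@B9}

Merge at B8: IN[B8] = OUT[B2] ⊔ OUT[B7] = {a@B1, a@B4, a@B7, b@B6, c@B1, d@B0, e@B5, f@B1, f@B3, f@B7}
Applying B8's transfer function to that IN value gives OUT[B8] (row B8 above).

Answer: {a@B1, a@B4, a@B7, b@B6, c@B8, d@B0, e@B5, f@B1, f@B3, f@B7}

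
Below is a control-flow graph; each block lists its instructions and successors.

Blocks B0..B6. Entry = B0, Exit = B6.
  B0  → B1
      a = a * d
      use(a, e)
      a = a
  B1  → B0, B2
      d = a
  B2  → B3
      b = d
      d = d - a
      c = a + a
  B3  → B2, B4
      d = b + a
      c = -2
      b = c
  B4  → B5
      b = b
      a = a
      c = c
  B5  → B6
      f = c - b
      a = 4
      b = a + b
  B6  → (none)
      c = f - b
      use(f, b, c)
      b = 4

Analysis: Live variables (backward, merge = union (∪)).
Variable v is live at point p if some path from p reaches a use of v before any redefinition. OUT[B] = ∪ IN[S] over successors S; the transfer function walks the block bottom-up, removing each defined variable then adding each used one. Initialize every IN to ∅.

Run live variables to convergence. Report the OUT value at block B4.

Per-block solution:
  B0: | IN={a, d, e} | OUT={a, e}
  B1: | IN={a, e} | OUT={a, d, e}
  B2: | IN={a, d} | OUT={a, b}
  B3: | IN={a, b} | OUT={a, b, c, d}
  B4: | IN={a, b, c} | OUT={b, c}
  B5: | IN={b, c} | OUT={b, f}
  B6: | IN={b, f} | OUT={}

Merge at B4: OUT[B4] = IN[B5] = {b, c}

Answer: {b, c}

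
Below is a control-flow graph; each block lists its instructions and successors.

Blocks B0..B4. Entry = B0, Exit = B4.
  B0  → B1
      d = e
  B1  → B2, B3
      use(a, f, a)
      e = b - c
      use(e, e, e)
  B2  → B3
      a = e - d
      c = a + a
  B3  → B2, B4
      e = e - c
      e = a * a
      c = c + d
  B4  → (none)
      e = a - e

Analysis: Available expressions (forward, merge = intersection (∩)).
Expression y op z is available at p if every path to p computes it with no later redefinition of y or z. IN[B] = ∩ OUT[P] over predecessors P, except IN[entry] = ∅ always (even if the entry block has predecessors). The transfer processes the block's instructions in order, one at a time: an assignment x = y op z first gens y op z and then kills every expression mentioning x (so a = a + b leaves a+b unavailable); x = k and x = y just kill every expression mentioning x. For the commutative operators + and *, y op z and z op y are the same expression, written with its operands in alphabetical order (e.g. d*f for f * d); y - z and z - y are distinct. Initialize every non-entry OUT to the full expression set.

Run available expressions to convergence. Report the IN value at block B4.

Fixpoint table:
  B0: | IN={} | OUT={}
  B1: | IN={} | OUT={b-c}
  B2: | IN={} | OUT={a+a, e-d}
  B3: | IN={} | OUT={a*a}
  B4: | IN={a*a} | OUT={a*a}

Merge at B4: IN[B4] = OUT[B3] = {a*a}

Answer: {a*a}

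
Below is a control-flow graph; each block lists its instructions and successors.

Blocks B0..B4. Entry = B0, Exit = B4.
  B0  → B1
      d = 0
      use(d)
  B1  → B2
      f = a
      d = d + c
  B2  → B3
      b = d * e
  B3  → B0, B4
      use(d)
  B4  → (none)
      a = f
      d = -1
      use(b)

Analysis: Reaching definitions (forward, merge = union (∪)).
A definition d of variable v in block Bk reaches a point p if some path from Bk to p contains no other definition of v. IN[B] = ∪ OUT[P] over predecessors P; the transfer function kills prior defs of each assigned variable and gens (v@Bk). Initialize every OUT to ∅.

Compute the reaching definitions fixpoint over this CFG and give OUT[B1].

Answer: {b@B2, d@B1, f@B1}

Derivation:
Converged values:
  B0: | IN={b@B2, d@B1, f@B1} | OUT={b@B2, d@B0, f@B1}
  B1: | IN={b@B2, d@B0, f@B1} | OUT={b@B2, d@B1, f@B1}
  B2: | IN={b@B2, d@B1, f@B1} | OUT={b@B2, d@B1, f@B1}
  B3: | IN={b@B2, d@B1, f@B1} | OUT={b@B2, d@B1, f@B1}
  B4: | IN={b@B2, d@B1, f@B1} | OUT={a@B4, b@B2, d@B4, f@B1}

Merge at B1: IN[B1] = OUT[B0] = {b@B2, d@B0, f@B1}
Applying B1's transfer function to that IN value gives OUT[B1] (row B1 above).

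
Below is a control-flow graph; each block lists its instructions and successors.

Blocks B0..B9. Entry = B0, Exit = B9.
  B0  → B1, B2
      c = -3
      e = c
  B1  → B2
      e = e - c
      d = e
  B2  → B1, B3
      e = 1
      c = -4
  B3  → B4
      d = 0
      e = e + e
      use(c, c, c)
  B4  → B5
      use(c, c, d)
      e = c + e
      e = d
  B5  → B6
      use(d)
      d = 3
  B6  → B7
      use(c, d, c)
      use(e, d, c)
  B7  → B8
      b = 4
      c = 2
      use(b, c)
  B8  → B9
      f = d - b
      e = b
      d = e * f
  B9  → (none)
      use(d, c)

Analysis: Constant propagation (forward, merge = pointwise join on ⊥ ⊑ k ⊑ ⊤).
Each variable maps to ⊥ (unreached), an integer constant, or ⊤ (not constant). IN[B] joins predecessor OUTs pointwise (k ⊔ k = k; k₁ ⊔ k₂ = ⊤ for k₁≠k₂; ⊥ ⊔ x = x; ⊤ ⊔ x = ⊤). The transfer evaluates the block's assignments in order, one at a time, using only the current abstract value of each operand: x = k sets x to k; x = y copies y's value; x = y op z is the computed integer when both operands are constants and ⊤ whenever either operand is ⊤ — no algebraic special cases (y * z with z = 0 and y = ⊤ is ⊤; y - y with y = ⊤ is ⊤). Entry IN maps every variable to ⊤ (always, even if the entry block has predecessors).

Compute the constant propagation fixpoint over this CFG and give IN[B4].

Answer: {a: ⊤, b: ⊤, c: -4, d: 0, e: 2, f: ⊤}

Working:
Converged values:
  B0:  IN=(all ⊤)  OUT={c:-3, e:-3; rest ⊤}
  B1:  IN=(all ⊤)  OUT=(all ⊤)
  B2:  IN=(all ⊤)  OUT={c:-4, e:1; rest ⊤}
  B3:  IN={c:-4, e:1; rest ⊤}  OUT={c:-4, d:0, e:2; rest ⊤}
  B4:  IN={c:-4, d:0, e:2; rest ⊤}  OUT={c:-4, d:0, e:0; rest ⊤}
  B5:  IN={c:-4, d:0, e:0; rest ⊤}  OUT={c:-4, d:3, e:0; rest ⊤}
  B6:  IN={c:-4, d:3, e:0; rest ⊤}  OUT={c:-4, d:3, e:0; rest ⊤}
  B7:  IN={c:-4, d:3, e:0; rest ⊤}  OUT={b:4, c:2, d:3, e:0; rest ⊤}
  B8:  IN={b:4, c:2, d:3, e:0; rest ⊤}  OUT={b:4, c:2, d:-4, e:4, f:-1; rest ⊤}
  B9:  IN={b:4, c:2, d:-4, e:4, f:-1; rest ⊤}  OUT={b:4, c:2, d:-4, e:4, f:-1; rest ⊤}

Merge at B4: IN[B4] = OUT[B3] = {a: ⊤, b: ⊤, c: -4, d: 0, e: 2, f: ⊤}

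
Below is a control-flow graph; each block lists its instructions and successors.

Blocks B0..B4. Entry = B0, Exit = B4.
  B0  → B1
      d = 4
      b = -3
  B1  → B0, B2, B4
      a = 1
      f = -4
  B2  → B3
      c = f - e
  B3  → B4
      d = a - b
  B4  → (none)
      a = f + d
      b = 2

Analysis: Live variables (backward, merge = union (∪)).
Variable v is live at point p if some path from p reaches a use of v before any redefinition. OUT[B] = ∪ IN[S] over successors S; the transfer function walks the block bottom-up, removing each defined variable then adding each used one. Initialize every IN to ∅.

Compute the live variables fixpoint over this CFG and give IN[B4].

Answer: {d, f}

Working:
Converged values:
  B0:   IN={e}   OUT={b, d, e}
  B1:   IN={b, d, e}   OUT={a, b, d, e, f}
  B2:   IN={a, b, e, f}   OUT={a, b, f}
  B3:   IN={a, b, f}   OUT={d, f}
  B4:   IN={d, f}   OUT={}

B4 is the boundary node: OUT[B4] = {}
Applying B4's transfer function to that OUT value gives IN[B4] (row B4 above).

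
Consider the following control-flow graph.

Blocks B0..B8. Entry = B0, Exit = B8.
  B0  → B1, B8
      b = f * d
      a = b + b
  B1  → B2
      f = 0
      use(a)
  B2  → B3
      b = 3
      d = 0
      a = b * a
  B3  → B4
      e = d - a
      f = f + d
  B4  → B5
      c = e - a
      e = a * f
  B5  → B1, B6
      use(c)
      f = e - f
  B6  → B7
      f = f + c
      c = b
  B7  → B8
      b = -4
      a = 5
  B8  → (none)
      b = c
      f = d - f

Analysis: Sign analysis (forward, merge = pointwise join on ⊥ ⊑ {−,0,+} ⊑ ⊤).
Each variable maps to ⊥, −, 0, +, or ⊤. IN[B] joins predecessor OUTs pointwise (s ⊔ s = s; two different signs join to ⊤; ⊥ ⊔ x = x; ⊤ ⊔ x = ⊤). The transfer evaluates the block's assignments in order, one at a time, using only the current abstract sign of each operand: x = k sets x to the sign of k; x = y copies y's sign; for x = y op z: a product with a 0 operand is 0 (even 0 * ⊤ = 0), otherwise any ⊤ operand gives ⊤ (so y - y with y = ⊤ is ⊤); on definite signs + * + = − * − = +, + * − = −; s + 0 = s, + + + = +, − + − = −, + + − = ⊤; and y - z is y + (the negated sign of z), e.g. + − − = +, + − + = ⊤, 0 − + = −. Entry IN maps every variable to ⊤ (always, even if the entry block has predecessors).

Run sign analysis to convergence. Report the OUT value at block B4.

Answer: {a: ⊤, b: +, c: ⊤, d: 0, e: 0, f: 0}

Working:
Converged values:
  B0:  IN=(all ⊤)  OUT=(all ⊤)
  B1:  IN=(all ⊤)  OUT={f:0; rest ⊤}
  B2:  IN={f:0; rest ⊤}  OUT={b:+, d:0, f:0; rest ⊤}
  B3:  IN={b:+, d:0, f:0; rest ⊤}  OUT={b:+, d:0, f:0; rest ⊤}
  B4:  IN={b:+, d:0, f:0; rest ⊤}  OUT={b:+, d:0, e:0, f:0; rest ⊤}
  B5:  IN={b:+, d:0, e:0, f:0; rest ⊤}  OUT={b:+, d:0, e:0, f:0; rest ⊤}
  B6:  IN={b:+, d:0, e:0, f:0; rest ⊤}  OUT={b:+, c:+, d:0, e:0; rest ⊤}
  B7:  IN={b:+, c:+, d:0, e:0; rest ⊤}  OUT={a:+, b:-, c:+, d:0, e:0; rest ⊤}
  B8:  IN=(all ⊤)  OUT=(all ⊤)

Merge at B4: IN[B4] = OUT[B3] = {a: ⊤, b: +, c: ⊤, d: 0, e: ⊤, f: 0}
Applying B4's transfer function to that IN value gives OUT[B4] (row B4 above).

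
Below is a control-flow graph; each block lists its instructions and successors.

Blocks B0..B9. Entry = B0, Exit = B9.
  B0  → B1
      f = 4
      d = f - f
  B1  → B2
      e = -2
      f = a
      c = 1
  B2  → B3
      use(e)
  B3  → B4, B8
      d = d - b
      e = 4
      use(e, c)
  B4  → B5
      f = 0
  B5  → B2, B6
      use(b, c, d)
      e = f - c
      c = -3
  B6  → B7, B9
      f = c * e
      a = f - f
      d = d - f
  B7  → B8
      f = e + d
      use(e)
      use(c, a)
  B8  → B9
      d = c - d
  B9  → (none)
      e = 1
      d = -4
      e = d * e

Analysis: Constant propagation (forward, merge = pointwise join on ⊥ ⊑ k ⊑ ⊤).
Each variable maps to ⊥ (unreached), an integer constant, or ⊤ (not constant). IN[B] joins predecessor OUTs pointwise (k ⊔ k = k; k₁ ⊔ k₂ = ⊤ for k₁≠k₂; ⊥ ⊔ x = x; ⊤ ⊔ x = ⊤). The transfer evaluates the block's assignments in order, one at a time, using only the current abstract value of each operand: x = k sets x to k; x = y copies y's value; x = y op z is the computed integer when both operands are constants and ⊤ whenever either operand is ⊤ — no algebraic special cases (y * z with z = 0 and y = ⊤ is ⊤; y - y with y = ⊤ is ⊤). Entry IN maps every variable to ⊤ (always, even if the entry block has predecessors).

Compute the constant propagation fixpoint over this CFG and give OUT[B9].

Fixpoint table:
  B0:   IN=(all ⊤)   OUT={d:0, f:4; rest ⊤}
  B1:   IN={d:0, f:4; rest ⊤}   OUT={c:1, d:0, e:-2; rest ⊤}
  B2:   IN=(all ⊤)   OUT=(all ⊤)
  B3:   IN=(all ⊤)   OUT={e:4; rest ⊤}
  B4:   IN={e:4; rest ⊤}   OUT={e:4, f:0; rest ⊤}
  B5:   IN={e:4, f:0; rest ⊤}   OUT={c:-3, f:0; rest ⊤}
  B6:   IN={c:-3, f:0; rest ⊤}   OUT={c:-3; rest ⊤}
  B7:   IN={c:-3; rest ⊤}   OUT={c:-3; rest ⊤}
  B8:   IN=(all ⊤)   OUT=(all ⊤)
  B9:   IN=(all ⊤)   OUT={d:-4, e:-4; rest ⊤}

Merge at B9: IN[B9] = OUT[B6] ⊔ OUT[B8] = {a: ⊤, b: ⊤, c: ⊤, d: ⊤, e: ⊤, f: ⊤}
Applying B9's transfer function to that IN value gives OUT[B9] (row B9 above).

Answer: {a: ⊤, b: ⊤, c: ⊤, d: -4, e: -4, f: ⊤}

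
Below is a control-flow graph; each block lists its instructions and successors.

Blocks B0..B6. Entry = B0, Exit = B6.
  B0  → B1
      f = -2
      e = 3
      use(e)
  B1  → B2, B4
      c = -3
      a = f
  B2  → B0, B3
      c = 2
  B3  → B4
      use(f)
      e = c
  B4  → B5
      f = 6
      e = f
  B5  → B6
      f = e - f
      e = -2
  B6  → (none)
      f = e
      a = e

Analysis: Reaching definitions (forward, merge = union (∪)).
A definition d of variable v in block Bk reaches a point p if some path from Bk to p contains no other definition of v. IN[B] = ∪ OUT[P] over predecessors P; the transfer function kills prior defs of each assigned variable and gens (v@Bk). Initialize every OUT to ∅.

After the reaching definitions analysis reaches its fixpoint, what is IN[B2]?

Answer: {a@B1, c@B1, e@B0, f@B0}

Derivation:
Per-block solution:
  B0:  IN={a@B1, c@B2, e@B0, f@B0}  OUT={a@B1, c@B2, e@B0, f@B0}
  B1:  IN={a@B1, c@B2, e@B0, f@B0}  OUT={a@B1, c@B1, e@B0, f@B0}
  B2:  IN={a@B1, c@B1, e@B0, f@B0}  OUT={a@B1, c@B2, e@B0, f@B0}
  B3:  IN={a@B1, c@B2, e@B0, f@B0}  OUT={a@B1, c@B2, e@B3, f@B0}
  B4:  IN={a@B1, c@B1, c@B2, e@B0, e@B3, f@B0}  OUT={a@B1, c@B1, c@B2, e@B4, f@B4}
  B5:  IN={a@B1, c@B1, c@B2, e@B4, f@B4}  OUT={a@B1, c@B1, c@B2, e@B5, f@B5}
  B6:  IN={a@B1, c@B1, c@B2, e@B5, f@B5}  OUT={a@B6, c@B1, c@B2, e@B5, f@B6}

Merge at B2: IN[B2] = OUT[B1] = {a@B1, c@B1, e@B0, f@B0}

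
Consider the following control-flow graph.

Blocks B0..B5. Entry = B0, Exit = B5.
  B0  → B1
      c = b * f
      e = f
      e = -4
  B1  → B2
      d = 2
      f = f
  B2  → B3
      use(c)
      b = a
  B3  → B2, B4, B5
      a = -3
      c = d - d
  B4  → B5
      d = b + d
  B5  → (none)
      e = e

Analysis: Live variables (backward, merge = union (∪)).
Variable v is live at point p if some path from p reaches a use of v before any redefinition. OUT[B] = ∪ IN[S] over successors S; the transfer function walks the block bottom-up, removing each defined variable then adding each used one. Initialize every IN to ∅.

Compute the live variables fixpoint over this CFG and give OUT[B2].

Per-block solution:
  B0:  IN={a, b, f}  OUT={a, c, e, f}
  B1:  IN={a, c, e, f}  OUT={a, c, d, e}
  B2:  IN={a, c, d, e}  OUT={b, d, e}
  B3:  IN={b, d, e}  OUT={a, b, c, d, e}
  B4:  IN={b, d, e}  OUT={e}
  B5:  IN={e}  OUT={}

Merge at B2: OUT[B2] = IN[B3] = {b, d, e}

Answer: {b, d, e}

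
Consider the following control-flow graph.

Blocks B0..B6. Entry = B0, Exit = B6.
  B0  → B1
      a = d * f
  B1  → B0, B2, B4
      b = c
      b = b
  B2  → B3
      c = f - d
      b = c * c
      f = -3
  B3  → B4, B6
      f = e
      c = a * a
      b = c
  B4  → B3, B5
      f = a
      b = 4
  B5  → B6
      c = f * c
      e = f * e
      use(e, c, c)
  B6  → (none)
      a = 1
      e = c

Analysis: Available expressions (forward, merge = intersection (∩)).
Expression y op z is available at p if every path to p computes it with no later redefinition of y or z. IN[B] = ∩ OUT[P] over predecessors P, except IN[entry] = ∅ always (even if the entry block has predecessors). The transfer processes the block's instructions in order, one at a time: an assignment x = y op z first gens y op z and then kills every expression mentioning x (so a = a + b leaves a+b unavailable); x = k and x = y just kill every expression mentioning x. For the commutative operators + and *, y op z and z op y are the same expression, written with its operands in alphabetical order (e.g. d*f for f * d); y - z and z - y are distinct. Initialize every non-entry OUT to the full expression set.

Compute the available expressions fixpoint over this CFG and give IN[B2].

Converged values:
  B0:   IN={}   OUT={d*f}
  B1:   IN={d*f}   OUT={d*f}
  B2:   IN={d*f}   OUT={c*c}
  B3:   IN={}   OUT={a*a}
  B4:   IN={}   OUT={}
  B5:   IN={}   OUT={}
  B6:   IN={}   OUT={}

Merge at B2: IN[B2] = OUT[B1] = {d*f}

Answer: {d*f}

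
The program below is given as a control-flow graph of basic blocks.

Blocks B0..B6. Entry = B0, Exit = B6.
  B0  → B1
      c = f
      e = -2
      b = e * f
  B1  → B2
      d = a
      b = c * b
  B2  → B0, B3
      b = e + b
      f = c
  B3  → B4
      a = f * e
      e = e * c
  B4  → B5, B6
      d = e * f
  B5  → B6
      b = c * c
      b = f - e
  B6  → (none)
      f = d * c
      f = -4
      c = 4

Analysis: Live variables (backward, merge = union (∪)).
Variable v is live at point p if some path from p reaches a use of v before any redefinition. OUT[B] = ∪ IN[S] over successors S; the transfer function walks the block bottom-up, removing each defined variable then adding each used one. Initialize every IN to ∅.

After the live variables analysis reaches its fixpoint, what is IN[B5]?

Fixpoint table:
  B0:  IN={a, f}  OUT={a, b, c, e}
  B1:  IN={a, b, c, e}  OUT={a, b, c, e}
  B2:  IN={a, b, c, e}  OUT={a, c, e, f}
  B3:  IN={c, e, f}  OUT={c, e, f}
  B4:  IN={c, e, f}  OUT={c, d, e, f}
  B5:  IN={c, d, e, f}  OUT={c, d}
  B6:  IN={c, d}  OUT={}

Merge at B5: OUT[B5] = IN[B6] = {c, d}
Applying B5's transfer function to that OUT value gives IN[B5] (row B5 above).

Answer: {c, d, e, f}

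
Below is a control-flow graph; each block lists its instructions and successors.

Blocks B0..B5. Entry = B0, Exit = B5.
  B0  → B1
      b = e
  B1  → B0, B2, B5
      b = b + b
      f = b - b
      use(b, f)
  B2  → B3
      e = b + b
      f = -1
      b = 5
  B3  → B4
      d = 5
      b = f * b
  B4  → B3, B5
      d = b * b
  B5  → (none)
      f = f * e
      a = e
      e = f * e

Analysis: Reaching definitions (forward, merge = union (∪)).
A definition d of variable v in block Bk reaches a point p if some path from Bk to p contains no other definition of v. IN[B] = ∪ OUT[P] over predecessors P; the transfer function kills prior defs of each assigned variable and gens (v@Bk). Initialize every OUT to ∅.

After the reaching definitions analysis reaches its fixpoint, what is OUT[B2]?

Answer: {b@B2, e@B2, f@B2}

Derivation:
Per-block solution:
  B0: | IN={b@B1, f@B1} | OUT={b@B0, f@B1}
  B1: | IN={b@B0, f@B1} | OUT={b@B1, f@B1}
  B2: | IN={b@B1, f@B1} | OUT={b@B2, e@B2, f@B2}
  B3: | IN={b@B2, b@B3, d@B4, e@B2, f@B2} | OUT={b@B3, d@B3, e@B2, f@B2}
  B4: | IN={b@B3, d@B3, e@B2, f@B2} | OUT={b@B3, d@B4, e@B2, f@B2}
  B5: | IN={b@B1, b@B3, d@B4, e@B2, f@B1, f@B2} | OUT={a@B5, b@B1, b@B3, d@B4, e@B5, f@B5}

Merge at B2: IN[B2] = OUT[B1] = {b@B1, f@B1}
Applying B2's transfer function to that IN value gives OUT[B2] (row B2 above).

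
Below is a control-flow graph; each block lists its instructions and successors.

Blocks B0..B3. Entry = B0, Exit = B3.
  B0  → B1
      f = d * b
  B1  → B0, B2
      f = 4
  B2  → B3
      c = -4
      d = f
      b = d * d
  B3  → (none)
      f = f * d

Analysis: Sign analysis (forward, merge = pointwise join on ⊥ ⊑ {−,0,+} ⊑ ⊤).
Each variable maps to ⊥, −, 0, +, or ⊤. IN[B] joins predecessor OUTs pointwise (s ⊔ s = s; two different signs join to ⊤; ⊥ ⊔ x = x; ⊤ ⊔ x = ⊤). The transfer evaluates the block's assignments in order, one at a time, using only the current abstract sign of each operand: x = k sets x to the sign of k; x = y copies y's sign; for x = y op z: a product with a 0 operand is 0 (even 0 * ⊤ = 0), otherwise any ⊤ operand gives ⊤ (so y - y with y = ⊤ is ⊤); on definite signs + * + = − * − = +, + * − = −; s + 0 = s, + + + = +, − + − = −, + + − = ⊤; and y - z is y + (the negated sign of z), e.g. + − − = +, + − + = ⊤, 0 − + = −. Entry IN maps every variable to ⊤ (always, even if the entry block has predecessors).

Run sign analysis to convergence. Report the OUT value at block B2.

Answer: {a: ⊤, b: +, c: -, d: +, e: ⊤, f: +}

Derivation:
Converged values:
  B0:   IN=(all ⊤)   OUT=(all ⊤)
  B1:   IN=(all ⊤)   OUT={f:+; rest ⊤}
  B2:   IN={f:+; rest ⊤}   OUT={b:+, c:-, d:+, f:+; rest ⊤}
  B3:   IN={b:+, c:-, d:+, f:+; rest ⊤}   OUT={b:+, c:-, d:+, f:+; rest ⊤}

Merge at B2: IN[B2] = OUT[B1] = {a: ⊤, b: ⊤, c: ⊤, d: ⊤, e: ⊤, f: +}
Applying B2's transfer function to that IN value gives OUT[B2] (row B2 above).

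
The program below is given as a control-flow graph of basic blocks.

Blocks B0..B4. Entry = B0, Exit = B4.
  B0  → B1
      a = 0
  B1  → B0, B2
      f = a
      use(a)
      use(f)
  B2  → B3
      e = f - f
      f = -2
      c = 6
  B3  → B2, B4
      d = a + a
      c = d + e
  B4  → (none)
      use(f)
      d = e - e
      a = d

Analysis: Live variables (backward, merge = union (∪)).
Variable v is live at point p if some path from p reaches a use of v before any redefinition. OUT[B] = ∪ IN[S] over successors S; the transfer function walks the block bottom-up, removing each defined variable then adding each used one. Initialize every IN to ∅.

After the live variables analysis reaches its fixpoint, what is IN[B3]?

Per-block solution:
  B0: | IN={} | OUT={a}
  B1: | IN={a} | OUT={a, f}
  B2: | IN={a, f} | OUT={a, e, f}
  B3: | IN={a, e, f} | OUT={a, e, f}
  B4: | IN={e, f} | OUT={}

Merge at B3: OUT[B3] = IN[B2] ⊔ IN[B4] = {a, e, f}
Applying B3's transfer function to that OUT value gives IN[B3] (row B3 above).

Answer: {a, e, f}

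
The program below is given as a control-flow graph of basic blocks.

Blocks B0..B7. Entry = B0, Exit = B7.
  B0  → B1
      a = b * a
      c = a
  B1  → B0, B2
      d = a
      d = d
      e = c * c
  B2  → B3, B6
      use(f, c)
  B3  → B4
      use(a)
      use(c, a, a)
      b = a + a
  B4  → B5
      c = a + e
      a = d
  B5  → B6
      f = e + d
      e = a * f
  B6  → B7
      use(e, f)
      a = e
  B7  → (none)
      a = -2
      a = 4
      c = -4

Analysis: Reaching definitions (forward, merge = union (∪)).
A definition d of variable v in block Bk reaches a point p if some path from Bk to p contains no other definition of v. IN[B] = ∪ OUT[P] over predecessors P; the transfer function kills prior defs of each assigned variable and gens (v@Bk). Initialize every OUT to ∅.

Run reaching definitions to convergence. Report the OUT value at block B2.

Answer: {a@B0, c@B0, d@B1, e@B1}

Trace:
Converged values:
  B0:  IN={a@B0, c@B0, d@B1, e@B1}  OUT={a@B0, c@B0, d@B1, e@B1}
  B1:  IN={a@B0, c@B0, d@B1, e@B1}  OUT={a@B0, c@B0, d@B1, e@B1}
  B2:  IN={a@B0, c@B0, d@B1, e@B1}  OUT={a@B0, c@B0, d@B1, e@B1}
  B3:  IN={a@B0, c@B0, d@B1, e@B1}  OUT={a@B0, b@B3, c@B0, d@B1, e@B1}
  B4:  IN={a@B0, b@B3, c@B0, d@B1, e@B1}  OUT={a@B4, b@B3, c@B4, d@B1, e@B1}
  B5:  IN={a@B4, b@B3, c@B4, d@B1, e@B1}  OUT={a@B4, b@B3, c@B4, d@B1, e@B5, f@B5}
  B6:  IN={a@B0, a@B4, b@B3, c@B0, c@B4, d@B1, e@B1, e@B5, f@B5}  OUT={a@B6, b@B3, c@B0, c@B4, d@B1, e@B1, e@B5, f@B5}
  B7:  IN={a@B6, b@B3, c@B0, c@B4, d@B1, e@B1, e@B5, f@B5}  OUT={a@B7, b@B3, c@B7, d@B1, e@B1, e@B5, f@B5}

Merge at B2: IN[B2] = OUT[B1] = {a@B0, c@B0, d@B1, e@B1}
Applying B2's transfer function to that IN value gives OUT[B2] (row B2 above).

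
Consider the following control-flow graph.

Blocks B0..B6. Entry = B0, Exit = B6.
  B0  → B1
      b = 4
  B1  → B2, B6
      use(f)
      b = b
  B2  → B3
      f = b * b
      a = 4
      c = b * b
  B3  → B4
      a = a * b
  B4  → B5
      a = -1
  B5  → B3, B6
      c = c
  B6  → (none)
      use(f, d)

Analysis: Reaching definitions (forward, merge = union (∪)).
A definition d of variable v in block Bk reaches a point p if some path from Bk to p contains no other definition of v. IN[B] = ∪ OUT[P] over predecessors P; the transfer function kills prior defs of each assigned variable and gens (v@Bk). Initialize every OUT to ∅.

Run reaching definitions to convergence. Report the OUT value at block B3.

Converged values:
  B0:  IN={}  OUT={b@B0}
  B1:  IN={b@B0}  OUT={b@B1}
  B2:  IN={b@B1}  OUT={a@B2, b@B1, c@B2, f@B2}
  B3:  IN={a@B2, a@B4, b@B1, c@B2, c@B5, f@B2}  OUT={a@B3, b@B1, c@B2, c@B5, f@B2}
  B4:  IN={a@B3, b@B1, c@B2, c@B5, f@B2}  OUT={a@B4, b@B1, c@B2, c@B5, f@B2}
  B5:  IN={a@B4, b@B1, c@B2, c@B5, f@B2}  OUT={a@B4, b@B1, c@B5, f@B2}
  B6:  IN={a@B4, b@B1, c@B5, f@B2}  OUT={a@B4, b@B1, c@B5, f@B2}

Merge at B3: IN[B3] = OUT[B2] ⊔ OUT[B5] = {a@B2, a@B4, b@B1, c@B2, c@B5, f@B2}
Applying B3's transfer function to that IN value gives OUT[B3] (row B3 above).

Answer: {a@B3, b@B1, c@B2, c@B5, f@B2}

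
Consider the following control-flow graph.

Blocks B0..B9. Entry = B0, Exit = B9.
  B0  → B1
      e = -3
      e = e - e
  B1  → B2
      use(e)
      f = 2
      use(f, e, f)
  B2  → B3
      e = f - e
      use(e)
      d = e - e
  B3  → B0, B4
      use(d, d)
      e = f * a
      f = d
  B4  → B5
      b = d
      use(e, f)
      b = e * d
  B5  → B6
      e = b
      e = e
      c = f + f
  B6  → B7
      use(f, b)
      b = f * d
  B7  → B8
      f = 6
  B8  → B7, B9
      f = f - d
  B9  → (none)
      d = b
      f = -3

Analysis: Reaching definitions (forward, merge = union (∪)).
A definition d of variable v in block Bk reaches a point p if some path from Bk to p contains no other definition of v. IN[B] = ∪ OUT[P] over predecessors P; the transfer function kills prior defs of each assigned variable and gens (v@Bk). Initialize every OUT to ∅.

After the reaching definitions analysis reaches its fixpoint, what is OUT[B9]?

Answer: {b@B6, c@B5, d@B9, e@B5, f@B9}

Derivation:
Fixpoint table:
  B0:  IN={d@B2, e@B3, f@B3}  OUT={d@B2, e@B0, f@B3}
  B1:  IN={d@B2, e@B0, f@B3}  OUT={d@B2, e@B0, f@B1}
  B2:  IN={d@B2, e@B0, f@B1}  OUT={d@B2, e@B2, f@B1}
  B3:  IN={d@B2, e@B2, f@B1}  OUT={d@B2, e@B3, f@B3}
  B4:  IN={d@B2, e@B3, f@B3}  OUT={b@B4, d@B2, e@B3, f@B3}
  B5:  IN={b@B4, d@B2, e@B3, f@B3}  OUT={b@B4, c@B5, d@B2, e@B5, f@B3}
  B6:  IN={b@B4, c@B5, d@B2, e@B5, f@B3}  OUT={b@B6, c@B5, d@B2, e@B5, f@B3}
  B7:  IN={b@B6, c@B5, d@B2, e@B5, f@B3, f@B8}  OUT={b@B6, c@B5, d@B2, e@B5, f@B7}
  B8:  IN={b@B6, c@B5, d@B2, e@B5, f@B7}  OUT={b@B6, c@B5, d@B2, e@B5, f@B8}
  B9:  IN={b@B6, c@B5, d@B2, e@B5, f@B8}  OUT={b@B6, c@B5, d@B9, e@B5, f@B9}

Merge at B9: IN[B9] = OUT[B8] = {b@B6, c@B5, d@B2, e@B5, f@B8}
Applying B9's transfer function to that IN value gives OUT[B9] (row B9 above).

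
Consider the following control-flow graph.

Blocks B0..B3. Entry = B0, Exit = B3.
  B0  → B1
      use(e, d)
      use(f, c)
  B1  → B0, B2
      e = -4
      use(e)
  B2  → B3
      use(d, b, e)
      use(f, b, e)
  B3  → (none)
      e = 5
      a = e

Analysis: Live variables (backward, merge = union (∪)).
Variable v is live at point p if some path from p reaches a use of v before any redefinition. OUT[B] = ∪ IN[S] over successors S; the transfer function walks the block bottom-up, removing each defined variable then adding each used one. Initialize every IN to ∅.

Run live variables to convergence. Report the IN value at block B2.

Fixpoint table:
  B0:   IN={b, c, d, e, f}   OUT={b, c, d, f}
  B1:   IN={b, c, d, f}   OUT={b, c, d, e, f}
  B2:   IN={b, d, e, f}   OUT={}
  B3:   IN={}   OUT={}

Merge at B2: OUT[B2] = IN[B3] = {}
Applying B2's transfer function to that OUT value gives IN[B2] (row B2 above).

Answer: {b, d, e, f}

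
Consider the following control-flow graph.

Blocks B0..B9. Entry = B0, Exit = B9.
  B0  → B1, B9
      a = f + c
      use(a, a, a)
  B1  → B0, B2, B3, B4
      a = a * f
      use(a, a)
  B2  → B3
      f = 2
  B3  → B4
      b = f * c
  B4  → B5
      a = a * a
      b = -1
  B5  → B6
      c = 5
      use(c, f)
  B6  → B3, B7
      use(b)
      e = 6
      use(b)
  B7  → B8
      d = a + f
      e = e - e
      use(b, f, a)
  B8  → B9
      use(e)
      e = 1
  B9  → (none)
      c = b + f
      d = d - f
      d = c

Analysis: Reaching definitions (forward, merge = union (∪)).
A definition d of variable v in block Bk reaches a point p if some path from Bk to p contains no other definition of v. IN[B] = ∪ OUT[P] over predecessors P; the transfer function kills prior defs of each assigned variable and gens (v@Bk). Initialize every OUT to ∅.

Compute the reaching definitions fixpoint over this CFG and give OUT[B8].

Fixpoint table:
  B0:  IN={a@B1}  OUT={a@B0}
  B1:  IN={a@B0}  OUT={a@B1}
  B2:  IN={a@B1}  OUT={a@B1, f@B2}
  B3:  IN={a@B1, a@B4, b@B4, c@B5, e@B6, f@B2}  OUT={a@B1, a@B4, b@B3, c@B5, e@B6, f@B2}
  B4:  IN={a@B1, a@B4, b@B3, c@B5, e@B6, f@B2}  OUT={a@B4, b@B4, c@B5, e@B6, f@B2}
  B5:  IN={a@B4, b@B4, c@B5, e@B6, f@B2}  OUT={a@B4, b@B4, c@B5, e@B6, f@B2}
  B6:  IN={a@B4, b@B4, c@B5, e@B6, f@B2}  OUT={a@B4, b@B4, c@B5, e@B6, f@B2}
  B7:  IN={a@B4, b@B4, c@B5, e@B6, f@B2}  OUT={a@B4, b@B4, c@B5, d@B7, e@B7, f@B2}
  B8:  IN={a@B4, b@B4, c@B5, d@B7, e@B7, f@B2}  OUT={a@B4, b@B4, c@B5, d@B7, e@B8, f@B2}
  B9:  IN={a@B0, a@B4, b@B4, c@B5, d@B7, e@B8, f@B2}  OUT={a@B0, a@B4, b@B4, c@B9, d@B9, e@B8, f@B2}

Merge at B8: IN[B8] = OUT[B7] = {a@B4, b@B4, c@B5, d@B7, e@B7, f@B2}
Applying B8's transfer function to that IN value gives OUT[B8] (row B8 above).

Answer: {a@B4, b@B4, c@B5, d@B7, e@B8, f@B2}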